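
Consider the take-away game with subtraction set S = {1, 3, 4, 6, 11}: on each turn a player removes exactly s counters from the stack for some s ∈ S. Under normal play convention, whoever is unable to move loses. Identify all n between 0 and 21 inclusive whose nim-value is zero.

0, 2, 7, 9, 14, 16, 21

G(0) = 0
G(1) = mex{0} = 1
G(2) = mex{1} = 0
G(3) = mex{0,0} = 1
G(4) = mex{1,1,0} = 2
G(5) = mex{2,0,1} = 3
G(6) = mex{3,1,0,0} = 2
G(7) = mex{2,2,1,1} = 0
G(8) = mex{0,3,2,0} = 1
G(9) = mex{1,2,3,1} = 0
G(10) = mex{0,0,2,2} = 1
G(11) = mex{1,1,0,3,0} = 2
G(12) = mex{2,0,1,2,1} = 3
G(13) = mex{3,1,0,0,0} = 2
G(14) = mex{2,2,1,1,1} = 0
G(15) = mex{0,3,2,0,2} = 1
G(16) = mex{1,2,3,1,3} = 0
G(17) = mex{0,0,2,2,2} = 1
G(18) = mex{1,1,0,3,0} = 2
G(19) = mex{2,0,1,2,1} = 3
G(20) = mex{3,1,0,0,0} = 2
G(21) = mex{2,2,1,1,1} = 0
P-positions are exactly the n with G(n) = 0.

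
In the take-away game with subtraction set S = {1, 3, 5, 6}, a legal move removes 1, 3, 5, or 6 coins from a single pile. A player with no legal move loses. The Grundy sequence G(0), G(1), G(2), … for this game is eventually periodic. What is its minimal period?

n :  0  1  2  3  4  5  6  7  8  9 10 11 12 13 14 15 16 17 18 19 20 21 22 23
G :  0  1  0  1  0  1  2  3  2  3  2  0  1  0  1  0  1  2  3  2  3  2  0  1
G(n+11) = G(n) holds for n = 0,…,5 (a full window of length max(S) = 6), so the sequence is purely periodic with period 11.

11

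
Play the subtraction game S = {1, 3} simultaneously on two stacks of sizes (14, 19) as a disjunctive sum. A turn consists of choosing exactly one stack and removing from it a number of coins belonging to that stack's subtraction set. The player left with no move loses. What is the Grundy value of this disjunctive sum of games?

1

All stacks use S = {1, 3}:
n :  0  1  2  3  4  5  6  7  8  9 10 11 12 13 14 15 16 17 18 19
G :  0  1  0  1  0  1  0  1  0  1  0  1  0  1  0  1  0  1  0  1
Stack A: G(14) = 0.
Stack B: G(19) = 1.
Combined Grundy value = 0 ⊕ 1 = 1.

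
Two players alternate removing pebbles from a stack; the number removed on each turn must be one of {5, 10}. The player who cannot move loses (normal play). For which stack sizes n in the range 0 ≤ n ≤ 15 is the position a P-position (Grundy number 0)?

0, 1, 2, 3, 4, 15

G(0) = 0
G(1) = mex{} = 0
G(2) = mex{} = 0
G(3) = mex{} = 0
G(4) = mex{} = 0
G(5) = mex{0} = 1
G(6) = mex{0} = 1
G(7) = mex{0} = 1
G(8) = mex{0} = 1
G(9) = mex{0} = 1
G(10) = mex{1,0} = 2
G(11) = mex{1,0} = 2
G(12) = mex{1,0} = 2
G(13) = mex{1,0} = 2
G(14) = mex{1,0} = 2
G(15) = mex{2,1} = 0
P-positions are exactly the n with G(n) = 0.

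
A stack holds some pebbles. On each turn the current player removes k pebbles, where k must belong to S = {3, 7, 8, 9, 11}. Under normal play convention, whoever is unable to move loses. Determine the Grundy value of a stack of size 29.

n :  0  1  2  3  4  5  6  7  8  9 10 11 12 13 14 15 16 17 18 19 20 21 22 23 24 25 26 27 28 29
G :  0  0  0  1  1  1  0  2  2  1  3  3  2  2  4  3  0  5  0  1  0  1  0  1  4  1  2  2  2  3

3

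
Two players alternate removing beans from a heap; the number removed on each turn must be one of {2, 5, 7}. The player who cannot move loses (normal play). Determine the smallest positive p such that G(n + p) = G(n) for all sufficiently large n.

G(0) = 0
G(1) = mex{} = 0
G(2) = mex{0} = 1
G(3) = mex{0} = 1
G(4) = mex{1} = 0
G(5) = mex{1,0} = 2
G(6) = mex{0,0} = 1
G(7) = mex{2,1,0} = 3
G(8) = mex{1,1,0} = 2
G(9) = mex{3,0,1} = 2
G(10) = mex{2,2,1} = 0
G(11) = mex{2,1,0} = 3
G(12) = mex{0,3,2} = 1
G(13) = mex{3,2,1} = 0
G(14) = mex{1,2,3} = 0
G(15) = mex{0,0,2} = 1
G(16) = mex{0,3,2} = 1
G(17) = mex{1,1,0} = 2
G(18) = mex{1,0,3} = 2
G(19) = mex{2,0,1} = 3
G(20) = mex{2,1,0} = 3
G(21) = mex{3,1,0} = 2
G(22) = mex{3,2,1} = 0
G(23) = mex{2,2,1} = 0
G(24) = mex{0,3,2} = 1
G(25) = mex{0,3,2} = 1
G(26) = mex{1,2,3} = 0
G(27) = mex{1,0,3} = 2
G(28) = mex{0,0,2} = 1
G(29) = mex{2,1,0} = 3
G(30) = mex{1,1,0} = 2
G(31) = mex{3,0,1} = 2
G(32) = mex{2,2,1} = 0
G(33) = mex{2,1,0} = 3
G(34) = mex{0,3,2} = 1
G(35) = mex{3,2,1} = 0
G(36) = mex{1,2,3} = 0
G(37) = mex{0,0,2} = 1
G(38) = mex{0,3,2} = 1
G(39) = mex{1,1,0} = 2
G(40) = mex{1,0,3} = 2
G(41) = mex{2,0,1} = 3
G(42) = mex{2,1,0} = 3
G(43) = mex{3,1,0} = 2
G(44) = mex{3,2,1} = 0
G(45) = mex{2,2,1} = 0
G(n+22) = G(n) holds for n = 0,…,6 (a full window of length max(S) = 7), so the sequence is purely periodic with period 22.

22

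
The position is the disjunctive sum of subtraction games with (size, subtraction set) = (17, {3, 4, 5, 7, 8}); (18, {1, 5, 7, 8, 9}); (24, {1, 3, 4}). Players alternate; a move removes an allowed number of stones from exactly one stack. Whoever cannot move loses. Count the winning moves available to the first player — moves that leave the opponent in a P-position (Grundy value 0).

5

Stack A, S = {3, 4, 5, 7, 8}:
G(0) = 0
G(1) = mex{} = 0
G(2) = mex{} = 0
G(3) = mex{0} = 1
G(4) = mex{0,0} = 1
G(5) = mex{0,0,0} = 1
G(6) = mex{1,0,0} = 2
G(7) = mex{1,1,0,0} = 2
G(8) = mex{1,1,1,0,0} = 2
G(9) = mex{2,1,1,0,0} = 3
G(10) = mex{2,2,1,1,0} = 3
G(11) = mex{2,2,2,1,1} = 0
G(12) = mex{3,2,2,1,1} = 0
G(13) = mex{3,3,2,2,1} = 0
G(14) = mex{0,3,3,2,2} = 1
G(15) = mex{0,0,3,2,2} = 1
G(16) = mex{0,0,0,3,2} = 1
G(17) = mex{1,0,0,3,3} = 2
G_A(17) = 2.
Stack B, S = {1, 5, 7, 8, 9}:
G(0) = 0
G(1) = mex{0} = 1
G(2) = mex{1} = 0
G(3) = mex{0} = 1
G(4) = mex{1} = 0
G(5) = mex{0,0} = 1
G(6) = mex{1,1} = 0
G(7) = mex{0,0,0} = 1
G(8) = mex{1,1,1,0} = 2
G(9) = mex{2,0,0,1,0} = 3
G(10) = mex{3,1,1,0,1} = 2
G(11) = mex{2,0,0,1,0} = 3
G(12) = mex{3,1,1,0,1} = 2
G(13) = mex{2,2,0,1,0} = 3
G(14) = mex{3,3,1,0,1} = 2
G(15) = mex{2,2,2,1,0} = 3
G(16) = mex{3,3,3,2,1} = 0
G(17) = mex{0,2,2,3,2} = 1
G(18) = mex{1,3,3,2,3} = 0
G_B(18) = 0.
Stack C, S = {1, 3, 4}:
G(0) = 0
G(1) = mex{0} = 1
G(2) = mex{1} = 0
G(3) = mex{0,0} = 1
G(4) = mex{1,1,0} = 2
G(5) = mex{2,0,1} = 3
G(6) = mex{3,1,0} = 2
G(7) = mex{2,2,1} = 0
G(8) = mex{0,3,2} = 1
G(9) = mex{1,2,3} = 0
G(10) = mex{0,0,2} = 1
G(11) = mex{1,1,0} = 2
G(12) = mex{2,0,1} = 3
G(13) = mex{3,1,0} = 2
G(14) = mex{2,2,1} = 0
G(15) = mex{0,3,2} = 1
G(16) = mex{1,2,3} = 0
G(17) = mex{0,0,2} = 1
G(18) = mex{1,1,0} = 2
G(19) = mex{2,0,1} = 3
G(20) = mex{3,1,0} = 2
G(21) = mex{2,2,1} = 0
G(22) = mex{0,3,2} = 1
G(23) = mex{1,2,3} = 0
G(24) = mex{0,0,2} = 1
G_C(24) = 1.
Combined Grundy value = 2 ⊕ 0 ⊕ 1 = 3.
A winning move leaves total XOR = 0, i.e. changes one component's Grundy value g to g ⊕ X where X is the current total.
Stack A: need g' = 2⊕3 = 1. Options: 17−3→G=1, 17−4→G=0, 17−5→G=0, 17−7→G=3, 17−8→G=3. Hits: 1.
Stack B: need g' = 0⊕3 = 3. Options: 18−1→G=1, 18−5→G=3, 18−7→G=3, 18−8→G=2, 18−9→G=3. Hits: 3.
Stack C: need g' = 1⊕3 = 2. Options: 24−1→G=0, 24−3→G=0, 24−4→G=2. Hits: 1.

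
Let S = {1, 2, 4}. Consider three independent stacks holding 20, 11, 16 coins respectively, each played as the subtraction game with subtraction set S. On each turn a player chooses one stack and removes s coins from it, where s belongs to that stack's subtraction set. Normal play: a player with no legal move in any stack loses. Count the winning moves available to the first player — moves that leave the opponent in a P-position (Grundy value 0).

All stacks use S = {1, 2, 4}:
G(0) = 0
G(1) = mex{0} = 1
G(2) = mex{1,0} = 2
G(3) = mex{2,1} = 0
G(4) = mex{0,2,0} = 1
G(5) = mex{1,0,1} = 2
G(6) = mex{2,1,2} = 0
G(7) = mex{0,2,0} = 1
G(8) = mex{1,0,1} = 2
G(9) = mex{2,1,2} = 0
G(10) = mex{0,2,0} = 1
G(11) = mex{1,0,1} = 2
G(12) = mex{2,1,2} = 0
G(13) = mex{0,2,0} = 1
G(14) = mex{1,0,1} = 2
G(15) = mex{2,1,2} = 0
G(16) = mex{0,2,0} = 1
G(17) = mex{1,0,1} = 2
G(18) = mex{2,1,2} = 0
G(19) = mex{0,2,0} = 1
G(20) = mex{1,0,1} = 2
Stack A: G(20) = 2.
Stack B: G(11) = 2.
Stack C: G(16) = 1.
Combined Grundy value = 2 ⊕ 2 ⊕ 1 = 1.
A winning move leaves total XOR = 0, i.e. changes one component's Grundy value g to g ⊕ X where X is the current total.
Stack A: need g' = 2⊕1 = 3. Options: 20−1→G=1, 20−2→G=0, 20−4→G=1. Hits: 0.
Stack B: need g' = 2⊕1 = 3. Options: 11−1→G=1, 11−2→G=0, 11−4→G=1. Hits: 0.
Stack C: need g' = 1⊕1 = 0. Options: 16−1→G=0, 16−2→G=2, 16−4→G=0. Hits: 2.

2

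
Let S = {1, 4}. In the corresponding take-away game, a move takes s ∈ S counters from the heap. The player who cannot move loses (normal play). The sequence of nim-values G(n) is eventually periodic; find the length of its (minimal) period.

G(0) = 0
G(1) = mex{0} = 1
G(2) = mex{1} = 0
G(3) = mex{0} = 1
G(4) = mex{1,0} = 2
G(5) = mex{2,1} = 0
G(6) = mex{0,0} = 1
G(7) = mex{1,1} = 0
G(8) = mex{0,2} = 1
G(9) = mex{1,0} = 2
G(10) = mex{2,1} = 0
G(11) = mex{0,0} = 1
G(12) = mex{1,1} = 0
G(13) = mex{0,2} = 1
G(14) = mex{1,0} = 2
G(n+5) = G(n) holds for n = 0,…,3 (a full window of length max(S) = 4), so the sequence is purely periodic with period 5.

5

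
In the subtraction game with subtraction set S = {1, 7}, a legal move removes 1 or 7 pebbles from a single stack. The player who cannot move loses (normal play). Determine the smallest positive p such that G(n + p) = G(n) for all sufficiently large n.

G(0) = 0
G(1) = mex{0} = 1
G(2) = mex{1} = 0
G(3) = mex{0} = 1
G(4) = mex{1} = 0
G(5) = mex{0} = 1
G(6) = mex{1} = 0
G(7) = mex{0,0} = 1
G(8) = mex{1,1} = 0
G(9) = mex{0,0} = 1
G(10) = mex{1,1} = 0
G(11) = mex{0,0} = 1
G(12) = mex{1,1} = 0
G(13) = mex{0,0} = 1
G(14) = mex{1,1} = 0
G(n+2) = G(n) holds for n = 0,…,6 (a full window of length max(S) = 7), so the sequence is purely periodic with period 2.

2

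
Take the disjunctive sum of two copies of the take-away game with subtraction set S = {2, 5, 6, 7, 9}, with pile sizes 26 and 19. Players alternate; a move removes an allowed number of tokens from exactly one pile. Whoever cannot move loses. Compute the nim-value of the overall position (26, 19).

All piles use S = {2, 5, 6, 7, 9}:
G(0) = 0
G(1) = mex{} = 0
G(2) = mex{0} = 1
G(3) = mex{0} = 1
G(4) = mex{1} = 0
G(5) = mex{1,0} = 2
G(6) = mex{0,0,0} = 1
G(7) = mex{2,1,0,0} = 3
G(8) = mex{1,1,1,0} = 2
G(9) = mex{3,0,1,1,0} = 2
G(10) = mex{2,2,0,1,0} = 3
G(11) = mex{2,1,2,0,1} = 3
G(12) = mex{3,3,1,2,1} = 0
G(13) = mex{3,2,3,1,0} = 4
G(14) = mex{0,2,2,3,2} = 1
G(15) = mex{4,3,2,2,1} = 0
G(16) = mex{1,3,3,2,3} = 0
G(17) = mex{0,0,3,3,2} = 1
G(18) = mex{0,4,0,3,2} = 1
G(19) = mex{1,1,4,0,3} = 2
G(20) = mex{1,0,1,4,3} = 2
G(21) = mex{2,0,0,1,0} = 3
G(22) = mex{2,1,0,0,4} = 3
G(23) = mex{3,1,1,0,1} = 2
G(24) = mex{3,2,1,1,0} = 4
G(25) = mex{2,2,2,1,0} = 3
G(26) = mex{4,3,2,2,1} = 0
Pile A: G(26) = 0.
Pile B: G(19) = 2.
Combined Grundy value = 0 ⊕ 2 = 2.

2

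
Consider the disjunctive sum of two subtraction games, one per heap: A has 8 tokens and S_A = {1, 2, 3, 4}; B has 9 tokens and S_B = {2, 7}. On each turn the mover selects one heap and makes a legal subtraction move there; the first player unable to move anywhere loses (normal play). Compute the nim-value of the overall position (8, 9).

3

Heap A, S = {1, 2, 3, 4}:
G(0) = 0
G(1) = mex{0} = 1
G(2) = mex{1,0} = 2
G(3) = mex{2,1,0} = 3
G(4) = mex{3,2,1,0} = 4
G(5) = mex{4,3,2,1} = 0
G(6) = mex{0,4,3,2} = 1
G(7) = mex{1,0,4,3} = 2
G(8) = mex{2,1,0,4} = 3
G_A(8) = 3.
Heap B, S = {2, 7}:
n : 0 1 2 3 4 5 6 7 8 9
G : 0 0 1 1 0 0 1 1 2 0
G_B(9) = 0.
Combined Grundy value = 3 ⊕ 0 = 3.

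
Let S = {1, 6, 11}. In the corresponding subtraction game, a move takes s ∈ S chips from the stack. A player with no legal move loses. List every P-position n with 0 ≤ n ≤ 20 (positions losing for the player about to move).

0, 2, 4, 7, 9, 12, 14, 16, 19

n :  0  1  2  3  4  5  6  7  8  9 10 11 12 13 14 15 16 17 18 19 20
G :  0  1  0  1  0  1  2  0  1  0  1  2  0  1  0  1  0  1  2  0  1
P-positions are exactly the n with G(n) = 0.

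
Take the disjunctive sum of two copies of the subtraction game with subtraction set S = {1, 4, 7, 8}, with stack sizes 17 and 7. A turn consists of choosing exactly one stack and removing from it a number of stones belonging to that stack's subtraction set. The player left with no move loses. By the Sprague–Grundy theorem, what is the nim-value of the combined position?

3

All stacks use S = {1, 4, 7, 8}:
G(0) = 0
G(1) = mex{0} = 1
G(2) = mex{1} = 0
G(3) = mex{0} = 1
G(4) = mex{1,0} = 2
G(5) = mex{2,1} = 0
G(6) = mex{0,0} = 1
G(7) = mex{1,1,0} = 2
G(8) = mex{2,2,1,0} = 3
G(9) = mex{3,0,0,1} = 2
G(10) = mex{2,1,1,0} = 3
G(11) = mex{3,2,2,1} = 0
G(12) = mex{0,3,0,2} = 1
G(13) = mex{1,2,1,0} = 3
G(14) = mex{3,3,2,1} = 0
G(15) = mex{0,0,3,2} = 1
G(16) = mex{1,1,2,3} = 0
G(17) = mex{0,3,3,2} = 1
Stack A: G(17) = 1.
Stack B: G(7) = 2.
Combined Grundy value = 1 ⊕ 2 = 3.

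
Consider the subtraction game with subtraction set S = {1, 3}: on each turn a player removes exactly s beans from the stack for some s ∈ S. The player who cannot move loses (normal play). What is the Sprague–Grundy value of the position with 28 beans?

0

n :  0  1  2  3  4  5  6  7  8  9 10 11 12 13 14 15 16 17 18 19 20 21 22 23 24 25 26 27 28
G :  0  1  0  1  0  1  0  1  0  1  0  1  0  1  0  1  0  1  0  1  0  1  0  1  0  1  0  1  0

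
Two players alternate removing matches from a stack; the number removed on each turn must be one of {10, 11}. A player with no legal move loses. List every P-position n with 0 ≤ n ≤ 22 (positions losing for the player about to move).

G(0) = 0
G(1) = mex{} = 0
G(2) = mex{} = 0
G(3) = mex{} = 0
G(4) = mex{} = 0
G(5) = mex{} = 0
G(6) = mex{} = 0
G(7) = mex{} = 0
G(8) = mex{} = 0
G(9) = mex{} = 0
G(10) = mex{0} = 1
G(11) = mex{0,0} = 1
G(12) = mex{0,0} = 1
G(13) = mex{0,0} = 1
G(14) = mex{0,0} = 1
G(15) = mex{0,0} = 1
G(16) = mex{0,0} = 1
G(17) = mex{0,0} = 1
G(18) = mex{0,0} = 1
G(19) = mex{0,0} = 1
G(20) = mex{1,0} = 2
G(21) = mex{1,1} = 0
G(22) = mex{1,1} = 0
P-positions are exactly the n with G(n) = 0.

0, 1, 2, 3, 4, 5, 6, 7, 8, 9, 21, 22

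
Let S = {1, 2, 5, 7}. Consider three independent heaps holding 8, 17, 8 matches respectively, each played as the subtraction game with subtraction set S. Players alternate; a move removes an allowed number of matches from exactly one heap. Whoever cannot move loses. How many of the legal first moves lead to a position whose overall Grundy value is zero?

All heaps use S = {1, 2, 5, 7}:
G(0) = 0
G(1) = mex{0} = 1
G(2) = mex{1,0} = 2
G(3) = mex{2,1} = 0
G(4) = mex{0,2} = 1
G(5) = mex{1,0,0} = 2
G(6) = mex{2,1,1} = 0
G(7) = mex{0,2,2,0} = 1
G(8) = mex{1,0,0,1} = 2
G(9) = mex{2,1,1,2} = 0
G(10) = mex{0,2,2,0} = 1
G(11) = mex{1,0,0,1} = 2
G(12) = mex{2,1,1,2} = 0
G(13) = mex{0,2,2,0} = 1
G(14) = mex{1,0,0,1} = 2
G(15) = mex{2,1,1,2} = 0
G(16) = mex{0,2,2,0} = 1
G(17) = mex{1,0,0,1} = 2
Heap A: G(8) = 2.
Heap B: G(17) = 2.
Heap C: G(8) = 2.
Combined Grundy value = 2 ⊕ 2 ⊕ 2 = 2.
A winning move leaves total XOR = 0, i.e. changes one component's Grundy value g to g ⊕ X where X is the current total.
Heap A: need g' = 2⊕2 = 0. Options: 8−1→G=1, 8−2→G=0, 8−5→G=0, 8−7→G=1. Hits: 2.
Heap B: need g' = 2⊕2 = 0. Options: 17−1→G=1, 17−2→G=0, 17−5→G=0, 17−7→G=1. Hits: 2.
Heap C: need g' = 2⊕2 = 0. Options: 8−1→G=1, 8−2→G=0, 8−5→G=0, 8−7→G=1. Hits: 2.

6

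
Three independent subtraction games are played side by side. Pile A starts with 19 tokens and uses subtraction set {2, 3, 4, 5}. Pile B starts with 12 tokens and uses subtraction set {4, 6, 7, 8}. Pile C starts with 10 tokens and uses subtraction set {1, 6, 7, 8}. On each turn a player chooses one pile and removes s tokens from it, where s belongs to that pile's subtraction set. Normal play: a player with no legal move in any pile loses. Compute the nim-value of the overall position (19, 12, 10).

0

Pile A, S = {2, 3, 4, 5}:
G(0) = 0
G(1) = mex{} = 0
G(2) = mex{0} = 1
G(3) = mex{0,0} = 1
G(4) = mex{1,0,0} = 2
G(5) = mex{1,1,0,0} = 2
G(6) = mex{2,1,1,0} = 3
G(7) = mex{2,2,1,1} = 0
G(8) = mex{3,2,2,1} = 0
G(9) = mex{0,3,2,2} = 1
G(10) = mex{0,0,3,2} = 1
G(11) = mex{1,0,0,3} = 2
G(12) = mex{1,1,0,0} = 2
G(13) = mex{2,1,1,0} = 3
G(14) = mex{2,2,1,1} = 0
G(15) = mex{3,2,2,1} = 0
G(16) = mex{0,3,2,2} = 1
G(17) = mex{0,0,3,2} = 1
G(18) = mex{1,0,0,3} = 2
G(19) = mex{1,1,0,0} = 2
G_A(19) = 2.
Pile B, S = {4, 6, 7, 8}:
G(0) = 0
G(1) = mex{} = 0
G(2) = mex{} = 0
G(3) = mex{} = 0
G(4) = mex{0} = 1
G(5) = mex{0} = 1
G(6) = mex{0,0} = 1
G(7) = mex{0,0,0} = 1
G(8) = mex{1,0,0,0} = 2
G(9) = mex{1,0,0,0} = 2
G(10) = mex{1,1,0,0} = 2
G(11) = mex{1,1,1,0} = 2
G(12) = mex{2,1,1,1} = 0
G_B(12) = 0.
Pile C, S = {1, 6, 7, 8}:
n :  0  1  2  3  4  5  6  7  8  9 10
G :  0  1  0  1  0  1  2  3  2  3  2
G_C(10) = 2.
Combined Grundy value = 2 ⊕ 0 ⊕ 2 = 0.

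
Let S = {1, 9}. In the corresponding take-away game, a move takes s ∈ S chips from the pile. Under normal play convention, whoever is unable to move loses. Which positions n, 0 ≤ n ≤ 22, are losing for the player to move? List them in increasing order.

G(0) = 0
G(1) = mex{0} = 1
G(2) = mex{1} = 0
G(3) = mex{0} = 1
G(4) = mex{1} = 0
G(5) = mex{0} = 1
G(6) = mex{1} = 0
G(7) = mex{0} = 1
G(8) = mex{1} = 0
G(9) = mex{0,0} = 1
G(10) = mex{1,1} = 0
G(11) = mex{0,0} = 1
G(12) = mex{1,1} = 0
G(13) = mex{0,0} = 1
G(14) = mex{1,1} = 0
G(15) = mex{0,0} = 1
G(16) = mex{1,1} = 0
G(17) = mex{0,0} = 1
G(18) = mex{1,1} = 0
G(19) = mex{0,0} = 1
G(20) = mex{1,1} = 0
G(21) = mex{0,0} = 1
G(22) = mex{1,1} = 0
P-positions are exactly the n with G(n) = 0.

0, 2, 4, 6, 8, 10, 12, 14, 16, 18, 20, 22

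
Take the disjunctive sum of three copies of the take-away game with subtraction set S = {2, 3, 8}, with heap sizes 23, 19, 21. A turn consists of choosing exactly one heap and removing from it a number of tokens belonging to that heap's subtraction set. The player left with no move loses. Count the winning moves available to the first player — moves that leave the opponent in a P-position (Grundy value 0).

All heaps use S = {2, 3, 8}:
n :  0  1  2  3  4  5  6  7  8  9 10 11 12 13 14 15 16 17 18 19 20 21 22 23
G :  0  0  1  1  2  0  0  1  1  2  0  0  1  1  2  0  0  1  1  2  0  0  1  1
Heap A: G(23) = 1.
Heap B: G(19) = 2.
Heap C: G(21) = 0.
Combined Grundy value = 1 ⊕ 2 ⊕ 0 = 3.
A winning move leaves total XOR = 0, i.e. changes one component's Grundy value g to g ⊕ X where X is the current total.
Heap A: need g' = 1⊕3 = 2. Options: 23−2→G=0, 23−3→G=0, 23−8→G=0. Hits: 0.
Heap B: need g' = 2⊕3 = 1. Options: 19−2→G=1, 19−3→G=0, 19−8→G=0. Hits: 1.
Heap C: need g' = 0⊕3 = 3. Options: 21−2→G=2, 21−3→G=1, 21−8→G=1. Hits: 0.

1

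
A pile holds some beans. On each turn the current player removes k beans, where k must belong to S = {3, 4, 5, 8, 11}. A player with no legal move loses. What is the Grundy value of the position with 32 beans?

n :  0  1  2  3  4  5  6  7  8  9 10 11 12 13 14 15 16 17 18 19 20 21 22 23 24 25 26 27 28 29 30 31 32
G :  0  0  0  1  1  1  2  2  2  3  3  3  4  4  0  0  0  1  1  1  2  2  2  3  3  3  4  4  0  0  0  1  1

1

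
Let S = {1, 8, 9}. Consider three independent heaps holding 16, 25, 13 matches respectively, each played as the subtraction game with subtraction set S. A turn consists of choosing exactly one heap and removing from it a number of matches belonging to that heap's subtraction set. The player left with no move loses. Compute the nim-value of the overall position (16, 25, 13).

0

All heaps use S = {1, 8, 9}:
n :  0  1  2  3  4  5  6  7  8  9 10 11 12 13 14 15 16 17 18 19 20 21 22 23 24 25
G :  0  1  0  1  0  1  0  1  2  3  2  3  2  3  2  3  0  1  0  1  0  1  0  1  2  3
Heap A: G(16) = 0.
Heap B: G(25) = 3.
Heap C: G(13) = 3.
Combined Grundy value = 0 ⊕ 3 ⊕ 3 = 0.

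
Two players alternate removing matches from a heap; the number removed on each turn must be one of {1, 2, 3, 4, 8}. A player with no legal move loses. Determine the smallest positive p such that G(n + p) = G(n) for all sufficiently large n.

n :  0  1  2  3  4  5  6  7  8  9 10 11 12 13 14
G :  0  1  2  3  4  0  1  2  3  4  0  1  2  3  4
G(n+5) = G(n) holds for n = 0,…,7 (a full window of length max(S) = 8), so the sequence is purely periodic with period 5.

5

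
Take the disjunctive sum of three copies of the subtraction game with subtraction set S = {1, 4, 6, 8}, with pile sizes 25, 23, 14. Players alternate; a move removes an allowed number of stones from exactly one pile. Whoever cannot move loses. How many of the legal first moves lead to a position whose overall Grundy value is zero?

3

All piles use S = {1, 4, 6, 8}:
n :  0  1  2  3  4  5  6  7  8  9 10 11 12 13 14 15 16 17 18 19 20 21 22 23 24 25
G :  0  1  0  1  2  0  1  0  1  2  3  2  0  1  0  1  2  0  1  0  1  2  3  2  0  1
Pile A: G(25) = 1.
Pile B: G(23) = 2.
Pile C: G(14) = 0.
Combined Grundy value = 1 ⊕ 2 ⊕ 0 = 3.
A winning move leaves total XOR = 0, i.e. changes one component's Grundy value g to g ⊕ X where X is the current total.
Pile A: need g' = 1⊕3 = 2. Options: 25−1→G=0, 25−4→G=2, 25−6→G=0, 25−8→G=0. Hits: 1.
Pile B: need g' = 2⊕3 = 1. Options: 23−1→G=3, 23−4→G=0, 23−6→G=0, 23−8→G=1. Hits: 1.
Pile C: need g' = 0⊕3 = 3. Options: 14−1→G=1, 14−4→G=3, 14−6→G=1, 14−8→G=1. Hits: 1.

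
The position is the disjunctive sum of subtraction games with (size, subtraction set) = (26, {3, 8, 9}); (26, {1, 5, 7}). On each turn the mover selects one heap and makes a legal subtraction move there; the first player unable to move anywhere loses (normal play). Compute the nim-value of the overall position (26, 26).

Heap A, S = {3, 8, 9}:
n :  0  1  2  3  4  5  6  7  8  9 10 11 12 13 14 15 16 17 18 19 20 21 22 23 24 25 26
G :  0  0  0  1  1  1  0  0  2  1  1  3  0  0  2  1  1  0  0  0  1  1  1  0  0  2  1
G_A(26) = 1.
Heap B, S = {1, 5, 7}:
G(0) = 0
G(1) = mex{0} = 1
G(2) = mex{1} = 0
G(3) = mex{0} = 1
G(4) = mex{1} = 0
G(5) = mex{0,0} = 1
G(6) = mex{1,1} = 0
G(7) = mex{0,0,0} = 1
G(8) = mex{1,1,1} = 0
G(9) = mex{0,0,0} = 1
G(10) = mex{1,1,1} = 0
G(11) = mex{0,0,0} = 1
G(12) = mex{1,1,1} = 0
G(13) = mex{0,0,0} = 1
G(14) = mex{1,1,1} = 0
G(15) = mex{0,0,0} = 1
G(16) = mex{1,1,1} = 0
G(17) = mex{0,0,0} = 1
G(18) = mex{1,1,1} = 0
G(19) = mex{0,0,0} = 1
G(20) = mex{1,1,1} = 0
G(21) = mex{0,0,0} = 1
G(22) = mex{1,1,1} = 0
G(23) = mex{0,0,0} = 1
G(24) = mex{1,1,1} = 0
G(25) = mex{0,0,0} = 1
G(26) = mex{1,1,1} = 0
G_B(26) = 0.
Combined Grundy value = 1 ⊕ 0 = 1.

1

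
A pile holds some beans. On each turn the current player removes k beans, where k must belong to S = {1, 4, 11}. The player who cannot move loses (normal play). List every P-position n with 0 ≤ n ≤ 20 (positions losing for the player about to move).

G(0) = 0
G(1) = mex{0} = 1
G(2) = mex{1} = 0
G(3) = mex{0} = 1
G(4) = mex{1,0} = 2
G(5) = mex{2,1} = 0
G(6) = mex{0,0} = 1
G(7) = mex{1,1} = 0
G(8) = mex{0,2} = 1
G(9) = mex{1,0} = 2
G(10) = mex{2,1} = 0
G(11) = mex{0,0,0} = 1
G(12) = mex{1,1,1} = 0
G(13) = mex{0,2,0} = 1
G(14) = mex{1,0,1} = 2
G(15) = mex{2,1,2} = 0
G(16) = mex{0,0,0} = 1
G(17) = mex{1,1,1} = 0
G(18) = mex{0,2,0} = 1
G(19) = mex{1,0,1} = 2
G(20) = mex{2,1,2} = 0
P-positions are exactly the n with G(n) = 0.

0, 2, 5, 7, 10, 12, 15, 17, 20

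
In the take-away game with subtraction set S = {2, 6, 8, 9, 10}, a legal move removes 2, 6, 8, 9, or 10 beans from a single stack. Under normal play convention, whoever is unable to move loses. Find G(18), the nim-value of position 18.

1

n :  0  1  2  3  4  5  6  7  8  9 10 11 12 13 14 15 16 17 18
G :  0  0  1  1  0  0  1  1  2  2  3  3  2  2  3  3  0  0  1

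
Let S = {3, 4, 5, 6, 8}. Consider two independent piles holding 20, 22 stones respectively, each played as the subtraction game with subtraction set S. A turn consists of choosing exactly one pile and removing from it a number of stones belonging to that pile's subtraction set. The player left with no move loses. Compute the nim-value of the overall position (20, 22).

All piles use S = {3, 4, 5, 6, 8}:
n :  0  1  2  3  4  5  6  7  8  9 10 11 12 13 14 15 16 17 18 19 20 21 22
G :  0  0  0  1  1  1  2  2  2  3  3  0  0  0  1  1  1  2  2  2  3  3  0
Pile A: G(20) = 3.
Pile B: G(22) = 0.
Combined Grundy value = 3 ⊕ 0 = 3.

3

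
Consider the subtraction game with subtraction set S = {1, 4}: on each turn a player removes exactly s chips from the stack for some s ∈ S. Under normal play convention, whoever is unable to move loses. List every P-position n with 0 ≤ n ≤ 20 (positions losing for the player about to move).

0, 2, 5, 7, 10, 12, 15, 17, 20

G(0) = 0
G(1) = mex{0} = 1
G(2) = mex{1} = 0
G(3) = mex{0} = 1
G(4) = mex{1,0} = 2
G(5) = mex{2,1} = 0
G(6) = mex{0,0} = 1
G(7) = mex{1,1} = 0
G(8) = mex{0,2} = 1
G(9) = mex{1,0} = 2
G(10) = mex{2,1} = 0
G(11) = mex{0,0} = 1
G(12) = mex{1,1} = 0
G(13) = mex{0,2} = 1
G(14) = mex{1,0} = 2
G(15) = mex{2,1} = 0
G(16) = mex{0,0} = 1
G(17) = mex{1,1} = 0
G(18) = mex{0,2} = 1
G(19) = mex{1,0} = 2
G(20) = mex{2,1} = 0
P-positions are exactly the n with G(n) = 0.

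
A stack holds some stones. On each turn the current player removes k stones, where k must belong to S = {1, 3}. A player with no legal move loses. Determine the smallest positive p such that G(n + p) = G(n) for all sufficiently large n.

n :  0  1  2  3  4  5  6  7  8  9 10 11 12 13 14
G :  0  1  0  1  0  1  0  1  0  1  0  1  0  1  0
G(n+2) = G(n) holds for n = 0,…,2 (a full window of length max(S) = 3), so the sequence is purely periodic with period 2.

2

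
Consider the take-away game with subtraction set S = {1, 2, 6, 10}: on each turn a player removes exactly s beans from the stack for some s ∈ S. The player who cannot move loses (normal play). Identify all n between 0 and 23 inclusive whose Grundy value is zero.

0, 3, 7, 11, 14, 18, 22

n :  0  1  2  3  4  5  6  7  8  9 10 11 12 13 14 15 16 17 18 19 20 21 22 23
G :  0  1  2  0  1  2  3  0  1  2  3  0  1  2  0  1  2  3  0  1  2  3  0  1
P-positions are exactly the n with G(n) = 0.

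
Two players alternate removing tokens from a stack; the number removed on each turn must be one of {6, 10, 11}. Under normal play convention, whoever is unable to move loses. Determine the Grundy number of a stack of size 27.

n :  0  1  2  3  4  5  6  7  8  9 10 11 12 13 14 15 16 17 18 19 20 21 22 23 24 25 26 27
G :  0  0  0  0  0  0  1  1  1  1  1  1  2  2  2  2  2  0  0  0  0  0  0  1  1  1  1  1

1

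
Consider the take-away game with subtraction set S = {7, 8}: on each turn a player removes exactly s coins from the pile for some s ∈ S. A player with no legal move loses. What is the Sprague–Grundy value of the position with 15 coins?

n :  0  1  2  3  4  5  6  7  8  9 10 11 12 13 14 15
G :  0  0  0  0  0  0  0  1  1  1  1  1  1  1  2  0

0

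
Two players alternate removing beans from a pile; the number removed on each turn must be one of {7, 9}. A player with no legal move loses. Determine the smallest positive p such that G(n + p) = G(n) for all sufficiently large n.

G(0) = 0
G(1) = mex{} = 0
G(2) = mex{} = 0
G(3) = mex{} = 0
G(4) = mex{} = 0
G(5) = mex{} = 0
G(6) = mex{} = 0
G(7) = mex{0} = 1
G(8) = mex{0} = 1
G(9) = mex{0,0} = 1
G(10) = mex{0,0} = 1
G(11) = mex{0,0} = 1
G(12) = mex{0,0} = 1
G(13) = mex{0,0} = 1
G(14) = mex{1,0} = 2
G(15) = mex{1,0} = 2
G(16) = mex{1,1} = 0
G(17) = mex{1,1} = 0
G(18) = mex{1,1} = 0
G(19) = mex{1,1} = 0
G(20) = mex{1,1} = 0
G(21) = mex{2,1} = 0
G(22) = mex{2,1} = 0
G(23) = mex{0,2} = 1
G(24) = mex{0,2} = 1
G(25) = mex{0,0} = 1
G(26) = mex{0,0} = 1
G(27) = mex{0,0} = 1
G(28) = mex{0,0} = 1
G(29) = mex{0,0} = 1
G(30) = mex{1,0} = 2
G(31) = mex{1,0} = 2
G(32) = mex{1,1} = 0
G(33) = mex{1,1} = 0
G(n+16) = G(n) holds for n = 0,…,8 (a full window of length max(S) = 9), so the sequence is purely periodic with period 16.

16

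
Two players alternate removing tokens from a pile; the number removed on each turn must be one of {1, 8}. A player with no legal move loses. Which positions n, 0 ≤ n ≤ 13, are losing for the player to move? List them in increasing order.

0, 2, 4, 6, 9, 11, 13

G(0) = 0
G(1) = mex{0} = 1
G(2) = mex{1} = 0
G(3) = mex{0} = 1
G(4) = mex{1} = 0
G(5) = mex{0} = 1
G(6) = mex{1} = 0
G(7) = mex{0} = 1
G(8) = mex{1,0} = 2
G(9) = mex{2,1} = 0
G(10) = mex{0,0} = 1
G(11) = mex{1,1} = 0
G(12) = mex{0,0} = 1
G(13) = mex{1,1} = 0
P-positions are exactly the n with G(n) = 0.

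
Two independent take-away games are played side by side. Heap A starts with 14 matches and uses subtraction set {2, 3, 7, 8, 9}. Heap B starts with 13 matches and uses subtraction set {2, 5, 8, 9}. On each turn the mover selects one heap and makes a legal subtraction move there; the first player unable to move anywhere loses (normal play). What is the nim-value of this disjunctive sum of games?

3

Heap A, S = {2, 3, 7, 8, 9}:
G(0) = 0
G(1) = mex{} = 0
G(2) = mex{0} = 1
G(3) = mex{0,0} = 1
G(4) = mex{1,0} = 2
G(5) = mex{1,1} = 0
G(6) = mex{2,1} = 0
G(7) = mex{0,2,0} = 1
G(8) = mex{0,0,0,0} = 1
G(9) = mex{1,0,1,0,0} = 2
G(10) = mex{1,1,1,1,0} = 2
G(11) = mex{2,1,2,1,1} = 0
G(12) = mex{2,2,0,2,1} = 3
G(13) = mex{0,2,0,0,2} = 1
G(14) = mex{3,0,1,0,0} = 2
G_A(14) = 2.
Heap B, S = {2, 5, 8, 9}:
n :  0  1  2  3  4  5  6  7  8  9 10 11 12 13
G :  0  0  1  1  0  2  1  0  2  1  3  0  2  1
G_B(13) = 1.
Combined Grundy value = 2 ⊕ 1 = 3.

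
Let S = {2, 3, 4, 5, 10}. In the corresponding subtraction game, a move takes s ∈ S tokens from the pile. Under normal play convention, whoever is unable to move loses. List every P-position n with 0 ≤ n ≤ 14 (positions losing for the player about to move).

n :  0  1  2  3  4  5  6  7  8  9 10 11 12 13 14
G :  0  0  1  1  2  2  3  0  0  1  1  2  2  3  0
P-positions are exactly the n with G(n) = 0.

0, 1, 7, 8, 14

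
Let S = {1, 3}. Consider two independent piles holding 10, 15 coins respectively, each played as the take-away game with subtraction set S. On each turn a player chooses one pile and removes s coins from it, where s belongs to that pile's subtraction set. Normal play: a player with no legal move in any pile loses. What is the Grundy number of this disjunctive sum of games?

1

All piles use S = {1, 3}:
n :  0  1  2  3  4  5  6  7  8  9 10 11 12 13 14 15
G :  0  1  0  1  0  1  0  1  0  1  0  1  0  1  0  1
Pile A: G(10) = 0.
Pile B: G(15) = 1.
Combined Grundy value = 0 ⊕ 1 = 1.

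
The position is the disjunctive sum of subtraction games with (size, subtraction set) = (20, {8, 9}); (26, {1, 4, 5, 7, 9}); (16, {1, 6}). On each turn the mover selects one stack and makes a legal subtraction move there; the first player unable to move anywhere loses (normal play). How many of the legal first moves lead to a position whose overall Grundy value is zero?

0

Stack A, S = {8, 9}:
G(0) = 0
G(1) = mex{} = 0
G(2) = mex{} = 0
G(3) = mex{} = 0
G(4) = mex{} = 0
G(5) = mex{} = 0
G(6) = mex{} = 0
G(7) = mex{} = 0
G(8) = mex{0} = 1
G(9) = mex{0,0} = 1
G(10) = mex{0,0} = 1
G(11) = mex{0,0} = 1
G(12) = mex{0,0} = 1
G(13) = mex{0,0} = 1
G(14) = mex{0,0} = 1
G(15) = mex{0,0} = 1
G(16) = mex{1,0} = 2
G(17) = mex{1,1} = 0
G(18) = mex{1,1} = 0
G(19) = mex{1,1} = 0
G(20) = mex{1,1} = 0
G_A(20) = 0.
Stack B, S = {1, 4, 5, 7, 9}:
G(0) = 0
G(1) = mex{0} = 1
G(2) = mex{1} = 0
G(3) = mex{0} = 1
G(4) = mex{1,0} = 2
G(5) = mex{2,1,0} = 3
G(6) = mex{3,0,1} = 2
G(7) = mex{2,1,0,0} = 3
G(8) = mex{3,2,1,1} = 0
G(9) = mex{0,3,2,0,0} = 1
G(10) = mex{1,2,3,1,1} = 0
G(11) = mex{0,3,2,2,0} = 1
G(12) = mex{1,0,3,3,1} = 2
G(13) = mex{2,1,0,2,2} = 3
G(14) = mex{3,0,1,3,3} = 2
G(15) = mex{2,1,0,0,2} = 3
G(16) = mex{3,2,1,1,3} = 0
G(17) = mex{0,3,2,0,0} = 1
G(18) = mex{1,2,3,1,1} = 0
G(19) = mex{0,3,2,2,0} = 1
G(20) = mex{1,0,3,3,1} = 2
G(21) = mex{2,1,0,2,2} = 3
G(22) = mex{3,0,1,3,3} = 2
G(23) = mex{2,1,0,0,2} = 3
G(24) = mex{3,2,1,1,3} = 0
G(25) = mex{0,3,2,0,0} = 1
G(26) = mex{1,2,3,1,1} = 0
G_B(26) = 0.
Stack C, S = {1, 6}:
n :  0  1  2  3  4  5  6  7  8  9 10 11 12 13 14 15 16
G :  0  1  0  1  0  1  2  0  1  0  1  0  1  2  0  1  0
G_C(16) = 0.
Combined Grundy value = 0 ⊕ 0 ⊕ 0 = 0.
A winning move leaves total XOR = 0, i.e. changes one component's Grundy value g to g ⊕ X where X is the current total.
Stack A: target g' = 0⊕0 = 0, but every legal move changes the Grundy value (mex property), so 0 moves.
Stack B: target g' = 0⊕0 = 0, but every legal move changes the Grundy value (mex property), so 0 moves.
Stack C: target g' = 0⊕0 = 0, but every legal move changes the Grundy value (mex property), so 0 moves.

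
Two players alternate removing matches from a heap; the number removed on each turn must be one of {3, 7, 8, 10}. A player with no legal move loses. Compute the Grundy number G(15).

G(0) = 0
G(1) = mex{} = 0
G(2) = mex{} = 0
G(3) = mex{0} = 1
G(4) = mex{0} = 1
G(5) = mex{0} = 1
G(6) = mex{1} = 0
G(7) = mex{1,0} = 2
G(8) = mex{1,0,0} = 2
G(9) = mex{0,0,0} = 1
G(10) = mex{2,1,0,0} = 3
G(11) = mex{2,1,1,0} = 3
G(12) = mex{1,1,1,0} = 2
G(13) = mex{3,0,1,1} = 2
G(14) = mex{3,2,0,1} = 4
G(15) = mex{2,2,2,1} = 0

0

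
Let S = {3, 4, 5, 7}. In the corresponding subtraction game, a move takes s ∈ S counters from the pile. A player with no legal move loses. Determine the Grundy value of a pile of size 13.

1

G(0) = 0
G(1) = mex{} = 0
G(2) = mex{} = 0
G(3) = mex{0} = 1
G(4) = mex{0,0} = 1
G(5) = mex{0,0,0} = 1
G(6) = mex{1,0,0} = 2
G(7) = mex{1,1,0,0} = 2
G(8) = mex{1,1,1,0} = 2
G(9) = mex{2,1,1,0} = 3
G(10) = mex{2,2,1,1} = 0
G(11) = mex{2,2,2,1} = 0
G(12) = mex{3,2,2,1} = 0
G(13) = mex{0,3,2,2} = 1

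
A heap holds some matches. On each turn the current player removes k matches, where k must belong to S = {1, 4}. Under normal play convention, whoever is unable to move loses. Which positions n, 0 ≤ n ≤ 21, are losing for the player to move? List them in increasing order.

n :  0  1  2  3  4  5  6  7  8  9 10 11 12 13 14 15 16 17 18 19 20 21
G :  0  1  0  1  2  0  1  0  1  2  0  1  0  1  2  0  1  0  1  2  0  1
P-positions are exactly the n with G(n) = 0.

0, 2, 5, 7, 10, 12, 15, 17, 20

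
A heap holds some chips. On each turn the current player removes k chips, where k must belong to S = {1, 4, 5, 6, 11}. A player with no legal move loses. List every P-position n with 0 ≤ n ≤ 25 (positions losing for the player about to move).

0, 2, 9, 12, 19, 21

n :  0  1  2  3  4  5  6  7  8  9 10 11 12 13 14 15 16 17 18 19 20 21 22 23 24 25
G :  0  1  0  1  2  3  2  3  4  0  1  4  0  1  2  3  2  3  4  0  1  0  1  2  3  4
P-positions are exactly the n with G(n) = 0.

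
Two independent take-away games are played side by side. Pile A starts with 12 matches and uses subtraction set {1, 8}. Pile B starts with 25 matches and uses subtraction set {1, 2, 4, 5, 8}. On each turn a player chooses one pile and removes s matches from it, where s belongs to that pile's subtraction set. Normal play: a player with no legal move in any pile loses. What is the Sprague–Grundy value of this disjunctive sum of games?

Pile A, S = {1, 8}:
n :  0  1  2  3  4  5  6  7  8  9 10 11 12
G :  0  1  0  1  0  1  0  1  2  0  1  0  1
G_A(12) = 1.
Pile B, S = {1, 2, 4, 5, 8}:
G(0) = 0
G(1) = mex{0} = 1
G(2) = mex{1,0} = 2
G(3) = mex{2,1} = 0
G(4) = mex{0,2,0} = 1
G(5) = mex{1,0,1,0} = 2
G(6) = mex{2,1,2,1} = 0
G(7) = mex{0,2,0,2} = 1
G(8) = mex{1,0,1,0,0} = 2
G(9) = mex{2,1,2,1,1} = 0
G(10) = mex{0,2,0,2,2} = 1
G(11) = mex{1,0,1,0,0} = 2
G(12) = mex{2,1,2,1,1} = 0
G(13) = mex{0,2,0,2,2} = 1
G(14) = mex{1,0,1,0,0} = 2
G(15) = mex{2,1,2,1,1} = 0
G(16) = mex{0,2,0,2,2} = 1
G(17) = mex{1,0,1,0,0} = 2
G(18) = mex{2,1,2,1,1} = 0
G(19) = mex{0,2,0,2,2} = 1
G(20) = mex{1,0,1,0,0} = 2
G(21) = mex{2,1,2,1,1} = 0
G(22) = mex{0,2,0,2,2} = 1
G(23) = mex{1,0,1,0,0} = 2
G(24) = mex{2,1,2,1,1} = 0
G(25) = mex{0,2,0,2,2} = 1
G_B(25) = 1.
Combined Grundy value = 1 ⊕ 1 = 0.

0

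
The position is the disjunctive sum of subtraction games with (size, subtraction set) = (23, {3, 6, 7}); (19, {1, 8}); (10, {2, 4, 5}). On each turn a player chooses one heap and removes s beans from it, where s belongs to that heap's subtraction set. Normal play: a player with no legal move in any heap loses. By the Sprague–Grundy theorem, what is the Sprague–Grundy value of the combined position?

1

Heap A, S = {3, 6, 7}:
n :  0  1  2  3  4  5  6  7  8  9 10 11 12 13 14 15 16 17 18 19 20 21 22 23
G :  0  0  0  1  1  1  2  2  2  3  0  0  0  1  1  1  2  2  2  3  0  0  0  1
G_A(23) = 1.
Heap B, S = {1, 8}:
n :  0  1  2  3  4  5  6  7  8  9 10 11 12 13 14 15 16 17 18 19
G :  0  1  0  1  0  1  0  1  2  0  1  0  1  0  1  0  1  2  0  1
G_B(19) = 1.
Heap C, S = {2, 4, 5}:
n :  0  1  2  3  4  5  6  7  8  9 10
G :  0  0  1  1  2  2  3  0  0  1  1
G_C(10) = 1.
Combined Grundy value = 1 ⊕ 1 ⊕ 1 = 1.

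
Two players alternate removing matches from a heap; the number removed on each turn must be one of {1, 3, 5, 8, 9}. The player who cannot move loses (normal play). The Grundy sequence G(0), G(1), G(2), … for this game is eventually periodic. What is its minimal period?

16

n :  0  1  2  3  4  5  6  7  8  9 10 11 12 13 14 15 16 17 18 19 20 21 22 23 24 25 26 27 28 29 30 31 32 33
G :  0  1  0  1  0  1  0  1  2  3  2  3  2  3  2  3  0  1  0  1  0  1  0  1  2  3  2  3  2  3  2  3  0  1
G(n+16) = G(n) holds for n = 0,…,8 (a full window of length max(S) = 9), so the sequence is purely periodic with period 16.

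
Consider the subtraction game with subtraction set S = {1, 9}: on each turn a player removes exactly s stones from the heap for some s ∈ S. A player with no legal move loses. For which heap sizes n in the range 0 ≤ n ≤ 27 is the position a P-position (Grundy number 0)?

n :  0  1  2  3  4  5  6  7  8  9 10 11 12 13 14 15 16 17 18 19 20 21 22 23 24 25 26 27
G :  0  1  0  1  0  1  0  1  0  1  0  1  0  1  0  1  0  1  0  1  0  1  0  1  0  1  0  1
P-positions are exactly the n with G(n) = 0.

0, 2, 4, 6, 8, 10, 12, 14, 16, 18, 20, 22, 24, 26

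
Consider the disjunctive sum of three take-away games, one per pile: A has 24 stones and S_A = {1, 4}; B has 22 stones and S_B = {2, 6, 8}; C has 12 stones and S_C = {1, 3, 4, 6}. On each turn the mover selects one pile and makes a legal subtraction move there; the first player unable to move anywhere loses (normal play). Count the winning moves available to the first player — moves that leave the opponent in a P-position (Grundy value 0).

4

Pile A, S = {1, 4}:
G(0) = 0
G(1) = mex{0} = 1
G(2) = mex{1} = 0
G(3) = mex{0} = 1
G(4) = mex{1,0} = 2
G(5) = mex{2,1} = 0
G(6) = mex{0,0} = 1
G(7) = mex{1,1} = 0
G(8) = mex{0,2} = 1
G(9) = mex{1,0} = 2
G(10) = mex{2,1} = 0
G(11) = mex{0,0} = 1
G(12) = mex{1,1} = 0
G(13) = mex{0,2} = 1
G(14) = mex{1,0} = 2
G(15) = mex{2,1} = 0
G(16) = mex{0,0} = 1
G(17) = mex{1,1} = 0
G(18) = mex{0,2} = 1
G(19) = mex{1,0} = 2
G(20) = mex{2,1} = 0
G(21) = mex{0,0} = 1
G(22) = mex{1,1} = 0
G(23) = mex{0,2} = 1
G(24) = mex{1,0} = 2
G_A(24) = 2.
Pile B, S = {2, 6, 8}:
n :  0  1  2  3  4  5  6  7  8  9 10 11 12 13 14 15 16 17 18 19 20 21 22
G :  0  0  1  1  0  0  1  1  2  2  3  3  2  2  0  0  1  1  0  0  1  1  2
G_B(22) = 2.
Pile C, S = {1, 3, 4, 6}:
n :  0  1  2  3  4  5  6  7  8  9 10 11 12
G :  0  1  0  1  2  3  2  0  1  0  1  2  3
G_C(12) = 3.
Combined Grundy value = 2 ⊕ 2 ⊕ 3 = 3.
A winning move leaves total XOR = 0, i.e. changes one component's Grundy value g to g ⊕ X where X is the current total.
Pile A: need g' = 2⊕3 = 1. Options: 24−1→G=1, 24−4→G=0. Hits: 1.
Pile B: need g' = 2⊕3 = 1. Options: 22−2→G=1, 22−6→G=1, 22−8→G=0. Hits: 2.
Pile C: need g' = 3⊕3 = 0. Options: 12−1→G=2, 12−3→G=0, 12−4→G=1, 12−6→G=2. Hits: 1.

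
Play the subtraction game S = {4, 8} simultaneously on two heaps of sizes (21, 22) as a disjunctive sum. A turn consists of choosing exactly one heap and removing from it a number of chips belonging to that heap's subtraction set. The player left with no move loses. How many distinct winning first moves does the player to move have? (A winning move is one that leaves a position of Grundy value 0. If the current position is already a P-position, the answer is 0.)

0

All heaps use S = {4, 8}:
G(0) = 0
G(1) = mex{} = 0
G(2) = mex{} = 0
G(3) = mex{} = 0
G(4) = mex{0} = 1
G(5) = mex{0} = 1
G(6) = mex{0} = 1
G(7) = mex{0} = 1
G(8) = mex{1,0} = 2
G(9) = mex{1,0} = 2
G(10) = mex{1,0} = 2
G(11) = mex{1,0} = 2
G(12) = mex{2,1} = 0
G(13) = mex{2,1} = 0
G(14) = mex{2,1} = 0
G(15) = mex{2,1} = 0
G(16) = mex{0,2} = 1
G(17) = mex{0,2} = 1
G(18) = mex{0,2} = 1
G(19) = mex{0,2} = 1
G(20) = mex{1,0} = 2
G(21) = mex{1,0} = 2
G(22) = mex{1,0} = 2
Heap A: G(21) = 2.
Heap B: G(22) = 2.
Combined Grundy value = 2 ⊕ 2 = 0.
A winning move leaves total XOR = 0, i.e. changes one component's Grundy value g to g ⊕ X where X is the current total.
Heap A: target g' = 2⊕0 = 2, but every legal move changes the Grundy value (mex property), so 0 moves.
Heap B: target g' = 2⊕0 = 2, but every legal move changes the Grundy value (mex property), so 0 moves.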